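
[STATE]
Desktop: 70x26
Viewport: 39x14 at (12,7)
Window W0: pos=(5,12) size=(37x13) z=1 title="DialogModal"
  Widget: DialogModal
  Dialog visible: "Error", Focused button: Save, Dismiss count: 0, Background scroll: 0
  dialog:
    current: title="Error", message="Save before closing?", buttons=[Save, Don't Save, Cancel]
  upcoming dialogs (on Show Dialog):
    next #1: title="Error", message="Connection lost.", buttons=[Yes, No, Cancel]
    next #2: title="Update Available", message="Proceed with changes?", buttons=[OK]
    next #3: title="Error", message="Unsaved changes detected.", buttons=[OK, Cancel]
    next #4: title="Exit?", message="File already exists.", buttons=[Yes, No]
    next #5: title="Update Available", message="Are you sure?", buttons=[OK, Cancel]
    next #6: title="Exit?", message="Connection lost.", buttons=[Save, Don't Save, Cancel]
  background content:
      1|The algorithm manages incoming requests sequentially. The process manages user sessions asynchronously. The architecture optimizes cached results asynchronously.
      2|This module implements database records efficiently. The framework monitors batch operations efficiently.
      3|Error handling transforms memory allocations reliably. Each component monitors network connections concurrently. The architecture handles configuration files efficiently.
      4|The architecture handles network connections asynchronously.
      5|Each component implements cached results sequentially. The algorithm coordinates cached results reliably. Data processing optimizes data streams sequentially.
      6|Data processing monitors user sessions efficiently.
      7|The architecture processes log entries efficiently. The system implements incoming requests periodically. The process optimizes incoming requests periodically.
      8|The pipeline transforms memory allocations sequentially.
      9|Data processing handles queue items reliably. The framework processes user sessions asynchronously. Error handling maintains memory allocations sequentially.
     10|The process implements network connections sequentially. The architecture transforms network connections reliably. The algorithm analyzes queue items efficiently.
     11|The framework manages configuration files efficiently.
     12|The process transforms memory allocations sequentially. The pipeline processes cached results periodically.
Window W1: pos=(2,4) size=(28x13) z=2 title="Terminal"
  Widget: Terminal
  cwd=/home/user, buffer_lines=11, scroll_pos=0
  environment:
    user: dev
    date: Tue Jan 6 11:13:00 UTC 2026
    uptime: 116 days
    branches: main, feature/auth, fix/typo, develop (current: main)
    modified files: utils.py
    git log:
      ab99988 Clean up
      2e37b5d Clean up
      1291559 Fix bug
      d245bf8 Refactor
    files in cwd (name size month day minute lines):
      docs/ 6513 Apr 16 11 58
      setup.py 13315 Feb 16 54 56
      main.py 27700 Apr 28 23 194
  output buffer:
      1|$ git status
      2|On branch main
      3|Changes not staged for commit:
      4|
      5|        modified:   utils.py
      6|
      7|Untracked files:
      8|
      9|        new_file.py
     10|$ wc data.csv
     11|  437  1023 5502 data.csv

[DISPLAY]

tus              ┃                     
 main            ┃                     
ot staged for com┃                     
                 ┃                     
odified:   utils.┃                     
                 ┃━━━━━━━━━━━┓         
 files:          ┃           ┃         
                 ┃───────────┨         
ew_file.py       ┃coming requ┃         
━━━━━━━━━━━━━━━━━┛atabase rec┃         
──────────────────────────┐al┃         
         Error            │co┃         
  Save before closing?    │re┃         
ave]  Don't Save   Cancel │si┃         


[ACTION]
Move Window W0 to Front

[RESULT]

tus              ┃                     
 main            ┃                     
ot staged for com┃                     
                 ┃                     
odified:   utils.┃                     
━━━━━━━━━━━━━━━━━━━━━━━━━━━━━┓         
gModal                       ┃         
─────────────────────────────┨         
gorithm manages incoming requ┃         
odule implements database rec┃         
──────────────────────────┐al┃         
         Error            │co┃         
  Save before closing?    │re┃         
ave]  Don't Save   Cancel │si┃         


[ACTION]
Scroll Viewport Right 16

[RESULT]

 ┃                                     
 ┃                                     
m┃                                     
 ┃                                     
.┃                                     
━━━━━━━━━━━━━┓                         
             ┃                         
─────────────┨                         
incoming requ┃                         
 database rec┃                         
──────────┐al┃                         
          │co┃                         
osing?    │re┃                         
   Cancel │si┃                         


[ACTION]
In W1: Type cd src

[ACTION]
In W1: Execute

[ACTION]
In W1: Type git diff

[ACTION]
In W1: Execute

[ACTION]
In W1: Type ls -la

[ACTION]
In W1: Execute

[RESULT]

 ┃                                     
 ┃                                     
 ┃                                     
 ┃                                     
 ┃                                     
━━━━━━━━━━━━━┓                         
             ┃                         
─────────────┨                         
incoming requ┃                         
 database rec┃                         
──────────┐al┃                         
          │co┃                         
osing?    │re┃                         
   Cancel │si┃                         


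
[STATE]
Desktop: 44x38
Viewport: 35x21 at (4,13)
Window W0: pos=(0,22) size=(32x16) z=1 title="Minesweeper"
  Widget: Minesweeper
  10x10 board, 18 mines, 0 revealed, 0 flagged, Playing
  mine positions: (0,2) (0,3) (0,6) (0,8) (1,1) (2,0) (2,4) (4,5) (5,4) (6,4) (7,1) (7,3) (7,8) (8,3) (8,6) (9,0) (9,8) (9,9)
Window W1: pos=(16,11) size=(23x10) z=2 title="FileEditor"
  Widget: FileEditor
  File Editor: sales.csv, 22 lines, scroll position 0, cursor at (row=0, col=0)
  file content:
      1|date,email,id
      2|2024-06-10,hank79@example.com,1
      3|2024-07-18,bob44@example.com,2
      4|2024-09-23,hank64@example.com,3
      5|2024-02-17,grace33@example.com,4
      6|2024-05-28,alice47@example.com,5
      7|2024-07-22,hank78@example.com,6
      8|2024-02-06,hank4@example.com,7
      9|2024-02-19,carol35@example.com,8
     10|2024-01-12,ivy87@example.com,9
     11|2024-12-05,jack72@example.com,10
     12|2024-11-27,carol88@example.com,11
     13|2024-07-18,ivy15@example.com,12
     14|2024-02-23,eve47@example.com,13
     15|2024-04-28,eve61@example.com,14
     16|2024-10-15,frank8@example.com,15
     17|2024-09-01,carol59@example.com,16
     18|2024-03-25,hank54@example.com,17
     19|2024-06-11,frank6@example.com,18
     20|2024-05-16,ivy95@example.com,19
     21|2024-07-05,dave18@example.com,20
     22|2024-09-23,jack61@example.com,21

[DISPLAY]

            ┠─────────────────────┨
            ┃█ate,email,id       ▲┃
            ┃2024-06-10,hank79@ex█┃
            ┃2024-07-18,bob44@exa░┃
            ┃2024-09-23,hank64@ex░┃
            ┃2024-02-17,grace33@e░┃
            ┃2024-05-28,alice47@e▼┃
            ┗━━━━━━━━━━━━━━━━━━━━━┛
                                   
━━━━━━━━━━━━━━━━━━━━━━━━━━━┓       
nesweeper                  ┃       
───────────────────────────┨       
■■■■■■■                    ┃       
■■■■■■■                    ┃       
■■■■■■■                    ┃       
■■■■■■■                    ┃       
■■■■■■■                    ┃       
■■■■■■■                    ┃       
■■■■■■■                    ┃       
■■■■■■■                    ┃       
■■■■■■■                    ┃       


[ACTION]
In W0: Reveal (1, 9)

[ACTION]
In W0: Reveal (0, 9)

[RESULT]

            ┠─────────────────────┨
            ┃█ate,email,id       ▲┃
            ┃2024-06-10,hank79@ex█┃
            ┃2024-07-18,bob44@exa░┃
            ┃2024-09-23,hank64@ex░┃
            ┃2024-02-17,grace33@e░┃
            ┃2024-05-28,alice47@e▼┃
            ┗━━━━━━━━━━━━━━━━━━━━━┛
                                   
━━━━━━━━━━━━━━━━━━━━━━━━━━━┓       
nesweeper                  ┃       
───────────────────────────┨       
■■■■■■1                    ┃       
■■■■■■1                    ┃       
■■■■■■■                    ┃       
■■■■■■■                    ┃       
■■■■■■■                    ┃       
■■■■■■■                    ┃       
■■■■■■■                    ┃       
■■■■■■■                    ┃       
■■■■■■■                    ┃       


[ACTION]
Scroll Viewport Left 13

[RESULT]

                ┠──────────────────
                ┃█ate,email,id     
                ┃2024-06-10,hank79@
                ┃2024-07-18,bob44@e
                ┃2024-09-23,hank64@
                ┃2024-02-17,grace33
                ┃2024-05-28,alice47
                ┗━━━━━━━━━━━━━━━━━━
                                   
┏━━━━━━━━━━━━━━━━━━━━━━━━━━━━━━┓   
┃ Minesweeper                  ┃   
┠──────────────────────────────┨   
┃■■■■■■■■■1                    ┃   
┃■■■■■■■■■1                    ┃   
┃■■■■■■■■■■                    ┃   
┃■■■■■■■■■■                    ┃   
┃■■■■■■■■■■                    ┃   
┃■■■■■■■■■■                    ┃   
┃■■■■■■■■■■                    ┃   
┃■■■■■■■■■■                    ┃   
┃■■■■■■■■■■                    ┃   


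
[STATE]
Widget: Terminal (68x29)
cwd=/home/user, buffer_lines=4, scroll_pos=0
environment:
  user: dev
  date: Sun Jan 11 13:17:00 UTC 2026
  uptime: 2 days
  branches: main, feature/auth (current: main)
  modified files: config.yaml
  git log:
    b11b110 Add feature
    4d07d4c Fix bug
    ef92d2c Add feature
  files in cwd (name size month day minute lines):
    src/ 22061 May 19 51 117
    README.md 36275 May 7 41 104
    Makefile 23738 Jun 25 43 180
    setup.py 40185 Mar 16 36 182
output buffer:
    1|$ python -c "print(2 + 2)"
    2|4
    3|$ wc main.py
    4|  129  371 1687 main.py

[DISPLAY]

$ python -c "print(2 + 2)"                                          
4                                                                   
$ wc main.py                                                        
  129  371 1687 main.py                                             
$ █                                                                 
                                                                    
                                                                    
                                                                    
                                                                    
                                                                    
                                                                    
                                                                    
                                                                    
                                                                    
                                                                    
                                                                    
                                                                    
                                                                    
                                                                    
                                                                    
                                                                    
                                                                    
                                                                    
                                                                    
                                                                    
                                                                    
                                                                    
                                                                    
                                                                    


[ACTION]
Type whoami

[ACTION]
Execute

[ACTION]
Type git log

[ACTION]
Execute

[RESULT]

$ python -c "print(2 + 2)"                                          
4                                                                   
$ wc main.py                                                        
  129  371 1687 main.py                                             
$ whoami                                                            
dev                                                                 
$ git log                                                           
b11b110 Add feature                                                 
4d07d4c Fix bug                                                     
ef92d2c Add feature                                                 
$ █                                                                 
                                                                    
                                                                    
                                                                    
                                                                    
                                                                    
                                                                    
                                                                    
                                                                    
                                                                    
                                                                    
                                                                    
                                                                    
                                                                    
                                                                    
                                                                    
                                                                    
                                                                    
                                                                    


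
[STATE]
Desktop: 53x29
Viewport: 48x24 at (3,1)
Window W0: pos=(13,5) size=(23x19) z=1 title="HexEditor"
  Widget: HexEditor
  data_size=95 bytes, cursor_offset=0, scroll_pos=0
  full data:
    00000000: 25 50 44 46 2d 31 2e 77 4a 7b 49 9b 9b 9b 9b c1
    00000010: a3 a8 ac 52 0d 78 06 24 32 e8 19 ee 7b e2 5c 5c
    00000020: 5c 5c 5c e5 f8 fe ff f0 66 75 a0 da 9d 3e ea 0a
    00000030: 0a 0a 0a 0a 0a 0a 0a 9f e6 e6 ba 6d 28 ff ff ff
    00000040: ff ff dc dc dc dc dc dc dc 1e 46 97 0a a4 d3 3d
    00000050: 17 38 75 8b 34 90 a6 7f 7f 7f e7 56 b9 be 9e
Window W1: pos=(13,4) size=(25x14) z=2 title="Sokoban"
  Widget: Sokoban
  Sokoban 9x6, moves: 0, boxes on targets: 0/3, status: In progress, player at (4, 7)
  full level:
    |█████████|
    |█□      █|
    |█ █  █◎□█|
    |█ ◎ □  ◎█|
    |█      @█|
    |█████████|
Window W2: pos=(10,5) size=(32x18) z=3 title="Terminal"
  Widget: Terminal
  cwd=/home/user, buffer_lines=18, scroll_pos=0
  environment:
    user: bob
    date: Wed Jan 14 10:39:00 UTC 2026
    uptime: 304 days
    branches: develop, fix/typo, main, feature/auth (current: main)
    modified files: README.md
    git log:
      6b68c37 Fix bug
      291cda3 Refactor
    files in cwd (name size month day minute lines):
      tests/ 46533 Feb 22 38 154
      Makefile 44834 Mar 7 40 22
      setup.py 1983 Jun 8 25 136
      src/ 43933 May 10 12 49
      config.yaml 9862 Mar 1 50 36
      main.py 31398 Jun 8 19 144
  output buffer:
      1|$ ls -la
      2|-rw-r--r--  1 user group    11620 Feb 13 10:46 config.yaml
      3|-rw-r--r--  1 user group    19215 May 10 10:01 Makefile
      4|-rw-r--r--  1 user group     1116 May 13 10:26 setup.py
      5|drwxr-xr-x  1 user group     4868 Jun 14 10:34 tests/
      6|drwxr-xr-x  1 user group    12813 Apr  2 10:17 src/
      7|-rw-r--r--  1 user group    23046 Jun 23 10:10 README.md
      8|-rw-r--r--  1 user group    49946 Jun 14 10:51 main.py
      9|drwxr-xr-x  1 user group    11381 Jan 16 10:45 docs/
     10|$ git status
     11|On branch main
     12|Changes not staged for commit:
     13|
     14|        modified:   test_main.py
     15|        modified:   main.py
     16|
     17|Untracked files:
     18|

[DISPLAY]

                                                
                                                
                                                
          ┏━━━━━━━━━━━━━━━━━━━━━━━┓             
       ┏━━━━━━━━━━━━━━━━━━━━━━━━━━━━━━┓         
       ┃ Terminal                     ┃         
       ┠──────────────────────────────┨         
       ┃$ ls -la                      ┃         
       ┃-rw-r--r--  1 user group    11┃         
       ┃-rw-r--r--  1 user group    19┃         
       ┃-rw-r--r--  1 user group     1┃         
       ┃drwxr-xr-x  1 user group     4┃         
       ┃drwxr-xr-x  1 user group    12┃         
       ┃-rw-r--r--  1 user group    23┃         
       ┃-rw-r--r--  1 user group    49┃         
       ┃drwxr-xr-x  1 user group    11┃         
       ┃$ git status                  ┃         
       ┃On branch main                ┃         
       ┃Changes not staged for commit:┃         
       ┃                              ┃         
       ┃        modified:   test_main.┃         
       ┗━━━━━━━━━━━━━━━━━━━━━━━━━━━━━━┛         
          ┗━━━━━━━━━━━━━━━━━━━━━┛               
                                                


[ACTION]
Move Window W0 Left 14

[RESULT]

                                                
                                                
                                                
          ┏━━━━━━━━━━━━━━━━━━━━━━━┓             
━━━━━━━┏━━━━━━━━━━━━━━━━━━━━━━━━━━━━━━┓         
exEdito┃ Terminal                     ┃         
───────┠──────────────────────────────┨         
000000 ┃$ ls -la                      ┃         
000010 ┃-rw-r--r--  1 user group    11┃         
000020 ┃-rw-r--r--  1 user group    19┃         
000030 ┃-rw-r--r--  1 user group     1┃         
000040 ┃drwxr-xr-x  1 user group     4┃         
000050 ┃drwxr-xr-x  1 user group    12┃         
       ┃-rw-r--r--  1 user group    23┃         
       ┃-rw-r--r--  1 user group    49┃         
       ┃drwxr-xr-x  1 user group    11┃         
       ┃$ git status                  ┃         
       ┃On branch main                ┃         
       ┃Changes not staged for commit:┃         
       ┃                              ┃         
       ┃        modified:   test_main.┃         
       ┗━━━━━━━━━━━━━━━━━━━━━━━━━━━━━━┛         
━━━━━━━━━━━━━━━━━━━┛                            
                                                


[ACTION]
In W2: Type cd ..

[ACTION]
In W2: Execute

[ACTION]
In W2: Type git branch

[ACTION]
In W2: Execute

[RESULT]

                                                
                                                
                                                
          ┏━━━━━━━━━━━━━━━━━━━━━━━┓             
━━━━━━━┏━━━━━━━━━━━━━━━━━━━━━━━━━━━━━━┓         
exEdito┃ Terminal                     ┃         
───────┠──────────────────────────────┨         
000000 ┃                              ┃         
000010 ┃        modified:   test_main.┃         
000020 ┃        modified:   main.py   ┃         
000030 ┃                              ┃         
000040 ┃Untracked files:              ┃         
000050 ┃                              ┃         
       ┃$ cd ..                       ┃         
       ┃                              ┃         
       ┃$ git branch                  ┃         
       ┃  develop                     ┃         
       ┃  fix/typo                    ┃         
       ┃* main                        ┃         
       ┃  feature/auth                ┃         
       ┃$ █                           ┃         
       ┗━━━━━━━━━━━━━━━━━━━━━━━━━━━━━━┛         
━━━━━━━━━━━━━━━━━━━┛                            
                                                


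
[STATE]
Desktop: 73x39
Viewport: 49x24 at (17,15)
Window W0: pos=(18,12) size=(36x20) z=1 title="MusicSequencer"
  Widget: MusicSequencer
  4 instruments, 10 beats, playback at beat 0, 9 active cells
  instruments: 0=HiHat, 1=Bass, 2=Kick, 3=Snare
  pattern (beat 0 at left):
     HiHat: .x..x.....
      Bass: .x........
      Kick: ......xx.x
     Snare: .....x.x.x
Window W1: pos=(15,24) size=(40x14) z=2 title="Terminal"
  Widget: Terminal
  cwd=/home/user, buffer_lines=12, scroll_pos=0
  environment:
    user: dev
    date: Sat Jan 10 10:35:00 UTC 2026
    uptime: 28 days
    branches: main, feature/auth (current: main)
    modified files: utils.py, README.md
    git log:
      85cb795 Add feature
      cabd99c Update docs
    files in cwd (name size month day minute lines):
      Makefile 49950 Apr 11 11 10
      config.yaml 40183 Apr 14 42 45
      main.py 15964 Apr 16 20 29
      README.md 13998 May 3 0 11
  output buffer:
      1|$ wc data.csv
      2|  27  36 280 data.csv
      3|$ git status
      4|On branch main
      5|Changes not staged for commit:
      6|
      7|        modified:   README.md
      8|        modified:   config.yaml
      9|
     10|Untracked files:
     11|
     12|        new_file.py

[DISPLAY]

 ┃      ▼123456789                  ┃            
 ┃ HiHat·█··█·····                  ┃            
 ┃  Bass·█········                  ┃            
 ┃  Kick······██·█                  ┃            
 ┃ Snare·····█·█·█                  ┃            
 ┃                                  ┃            
 ┃                                  ┃            
 ┃                                  ┃            
 ┃                                  ┃            
━━━━━━━━━━━━━━━━━━━━━━━━━━━━━━━━━━━━━┓           
Terminal                             ┃           
─────────────────────────────────────┨           
 wc data.csv                         ┃           
 27  36 280 data.csv                 ┃           
 git status                          ┃           
n branch main                        ┃           
hanges not staged for commit:        ┃           
                                     ┃           
       modified:   README.md         ┃           
       modified:   config.yaml       ┃           
                                     ┃           
ntracked files:                      ┃           
━━━━━━━━━━━━━━━━━━━━━━━━━━━━━━━━━━━━━┛           
                                                 


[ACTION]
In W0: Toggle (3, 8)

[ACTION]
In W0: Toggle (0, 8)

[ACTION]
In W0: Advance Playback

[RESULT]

 ┃      0▼23456789                  ┃            
 ┃ HiHat·█··█···█·                  ┃            
 ┃  Bass·█········                  ┃            
 ┃  Kick······██·█                  ┃            
 ┃ Snare·····█·███                  ┃            
 ┃                                  ┃            
 ┃                                  ┃            
 ┃                                  ┃            
 ┃                                  ┃            
━━━━━━━━━━━━━━━━━━━━━━━━━━━━━━━━━━━━━┓           
Terminal                             ┃           
─────────────────────────────────────┨           
 wc data.csv                         ┃           
 27  36 280 data.csv                 ┃           
 git status                          ┃           
n branch main                        ┃           
hanges not staged for commit:        ┃           
                                     ┃           
       modified:   README.md         ┃           
       modified:   config.yaml       ┃           
                                     ┃           
ntracked files:                      ┃           
━━━━━━━━━━━━━━━━━━━━━━━━━━━━━━━━━━━━━┛           
                                                 


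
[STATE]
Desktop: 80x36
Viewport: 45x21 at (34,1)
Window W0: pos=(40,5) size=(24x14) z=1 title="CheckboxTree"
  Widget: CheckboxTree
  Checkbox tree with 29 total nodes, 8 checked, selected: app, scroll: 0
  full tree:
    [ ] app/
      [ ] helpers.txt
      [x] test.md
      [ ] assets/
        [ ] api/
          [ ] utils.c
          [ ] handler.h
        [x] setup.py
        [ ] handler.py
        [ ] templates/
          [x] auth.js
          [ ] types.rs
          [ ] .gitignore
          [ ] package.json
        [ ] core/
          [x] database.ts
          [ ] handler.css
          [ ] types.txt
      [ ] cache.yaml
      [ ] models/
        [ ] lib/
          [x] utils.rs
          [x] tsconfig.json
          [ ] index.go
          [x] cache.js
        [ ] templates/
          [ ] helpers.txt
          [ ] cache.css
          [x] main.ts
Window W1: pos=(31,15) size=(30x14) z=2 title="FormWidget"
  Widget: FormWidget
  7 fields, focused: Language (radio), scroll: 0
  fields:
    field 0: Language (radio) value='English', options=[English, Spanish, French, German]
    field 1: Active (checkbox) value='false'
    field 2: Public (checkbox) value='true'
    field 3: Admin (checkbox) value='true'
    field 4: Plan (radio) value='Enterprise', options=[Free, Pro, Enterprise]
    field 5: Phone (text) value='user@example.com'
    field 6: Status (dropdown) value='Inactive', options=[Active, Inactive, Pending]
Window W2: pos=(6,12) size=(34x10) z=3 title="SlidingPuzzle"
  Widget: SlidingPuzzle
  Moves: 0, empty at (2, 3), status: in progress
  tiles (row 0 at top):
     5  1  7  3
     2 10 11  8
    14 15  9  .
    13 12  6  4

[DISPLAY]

                                             
                                             
                                             
                                             
      ┏━━━━━━━━━━━━━━━━━━━━━━┓               
      ┃ CheckboxTree         ┃               
      ┠──────────────────────┨               
      ┃>[-] app/             ┃               
      ┃   [ ] helpers.txt    ┃               
      ┃   [x] test.md        ┃               
      ┃   [-] assets/        ┃               
━━━━━┓┃     [ ] api/         ┃               
     ┃┃       [ ] utils.c    ┃               
─────┨┃       [ ] handler.h  ┃               
     ┃━━━━━━━━━━━━━━━━━━━━┓  ┃               
     ┃get                 ┃  ┃               
     ┃────────────────────┨  ┃               
     ┃ge:   (●) English  (┃━━┛               
     ┃:     [ ]           ┃                  
     ┃:     [x]           ┃                  
━━━━━┛      [x]           ┃                  


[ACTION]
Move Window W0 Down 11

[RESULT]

                                             
                                             
                                             
                                             
                                             
                                             
                                             
                                             
                                             
                                             
                                             
━━━━━┓                                       
     ┃                                       
─────┨                                       
     ┃━━━━━━━━━━━━━━━━━━━━┓                  
     ┃get                 ┃━━┓               
     ┃────────────────────┨  ┃               
     ┃ge:   (●) English  (┃──┨               
     ┃:     [ ]           ┃  ┃               
     ┃:     [x]           ┃  ┃               
━━━━━┛      [x]           ┃  ┃               


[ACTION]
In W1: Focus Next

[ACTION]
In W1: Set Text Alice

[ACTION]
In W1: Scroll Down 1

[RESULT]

                                             
                                             
                                             
                                             
                                             
                                             
                                             
                                             
                                             
                                             
                                             
━━━━━┓                                       
     ┃                                       
─────┨                                       
     ┃━━━━━━━━━━━━━━━━━━━━┓                  
     ┃get                 ┃━━┓               
     ┃────────────────────┨  ┃               
     ┃:     [ ]           ┃──┨               
     ┃:     [x]           ┃  ┃               
     ┃      [x]           ┃  ┃               
━━━━━┛      ( ) Free  ( ) ┃  ┃               


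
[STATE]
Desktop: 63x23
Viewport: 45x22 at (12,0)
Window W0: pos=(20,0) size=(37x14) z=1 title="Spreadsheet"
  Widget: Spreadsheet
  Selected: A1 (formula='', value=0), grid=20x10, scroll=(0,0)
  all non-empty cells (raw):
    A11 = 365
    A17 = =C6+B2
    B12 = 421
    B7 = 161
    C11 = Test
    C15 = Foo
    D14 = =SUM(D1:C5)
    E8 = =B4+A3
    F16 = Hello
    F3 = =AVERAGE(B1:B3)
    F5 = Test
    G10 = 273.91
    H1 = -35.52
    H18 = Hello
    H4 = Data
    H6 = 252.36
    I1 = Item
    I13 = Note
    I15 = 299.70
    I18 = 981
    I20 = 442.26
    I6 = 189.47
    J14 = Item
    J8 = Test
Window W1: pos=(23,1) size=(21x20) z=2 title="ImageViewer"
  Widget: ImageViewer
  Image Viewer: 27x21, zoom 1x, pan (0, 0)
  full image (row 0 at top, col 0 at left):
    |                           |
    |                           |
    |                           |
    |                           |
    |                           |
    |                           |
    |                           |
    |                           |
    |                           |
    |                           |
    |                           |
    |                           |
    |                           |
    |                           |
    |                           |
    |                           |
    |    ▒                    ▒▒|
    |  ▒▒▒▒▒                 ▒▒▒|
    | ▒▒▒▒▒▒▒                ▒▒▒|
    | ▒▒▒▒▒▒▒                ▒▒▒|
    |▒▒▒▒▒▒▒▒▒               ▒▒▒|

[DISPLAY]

        ┏━━━━━━━━━━━━━━━━━━━━━━━━━━━━━━━━━━━┓
        ┃ S┏━━━━━━━━━━━━━━━━━━━┓            ┃
        ┠──┃ ImageViewer       ┃────────────┨
        ┃A1┠───────────────────┨            ┃
        ┃  ┃                   ┃C       D   ┃
        ┃--┃                   ┃------------┃
        ┃  ┃                   ┃    0       ┃
        ┃  ┃                   ┃    0       ┃
        ┃  ┃                   ┃    0       ┃
        ┃  ┃                   ┃    0       ┃
        ┃  ┃                   ┃    0       ┃
        ┃  ┃                   ┃    0       ┃
        ┃  ┃                   ┃    0       ┃
        ┗━━┃                   ┃━━━━━━━━━━━━┛
           ┃                   ┃             
           ┃                   ┃             
           ┃                   ┃             
           ┃                   ┃             
           ┃                   ┃             
           ┃                   ┃             
           ┗━━━━━━━━━━━━━━━━━━━┛             
                                             


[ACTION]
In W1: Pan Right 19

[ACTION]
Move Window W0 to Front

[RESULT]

        ┏━━━━━━━━━━━━━━━━━━━━━━━━━━━━━━━━━━━┓
        ┃ Spreadsheet                       ┃
        ┠───────────────────────────────────┨
        ┃A1:                                ┃
        ┃       A       B       C       D   ┃
        ┃-----------------------------------┃
        ┃  1      [0]       0       0       ┃
        ┃  2        0       0       0       ┃
        ┃  3        0       0       0       ┃
        ┃  4        0       0       0       ┃
        ┃  5        0       0       0       ┃
        ┃  6        0       0       0       ┃
        ┃  7        0     161       0       ┃
        ┗━━━━━━━━━━━━━━━━━━━━━━━━━━━━━━━━━━━┛
           ┃                   ┃             
           ┃                   ┃             
           ┃                   ┃             
           ┃                   ┃             
           ┃                   ┃             
           ┃                   ┃             
           ┗━━━━━━━━━━━━━━━━━━━┛             
                                             


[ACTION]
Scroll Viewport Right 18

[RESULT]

  ┏━━━━━━━━━━━━━━━━━━━━━━━━━━━━━━━━━━━┓      
  ┃ Spreadsheet                       ┃      
  ┠───────────────────────────────────┨      
  ┃A1:                                ┃      
  ┃       A       B       C       D   ┃      
  ┃-----------------------------------┃      
  ┃  1      [0]       0       0       ┃      
  ┃  2        0       0       0       ┃      
  ┃  3        0       0       0       ┃      
  ┃  4        0       0       0       ┃      
  ┃  5        0       0       0       ┃      
  ┃  6        0       0       0       ┃      
  ┃  7        0     161       0       ┃      
  ┗━━━━━━━━━━━━━━━━━━━━━━━━━━━━━━━━━━━┛      
     ┃                   ┃                   
     ┃                   ┃                   
     ┃                   ┃                   
     ┃                   ┃                   
     ┃                   ┃                   
     ┃                   ┃                   
     ┗━━━━━━━━━━━━━━━━━━━┛                   
                                             


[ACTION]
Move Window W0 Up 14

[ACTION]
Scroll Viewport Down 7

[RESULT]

  ┃ Spreadsheet                       ┃      
  ┠───────────────────────────────────┨      
  ┃A1:                                ┃      
  ┃       A       B       C       D   ┃      
  ┃-----------------------------------┃      
  ┃  1      [0]       0       0       ┃      
  ┃  2        0       0       0       ┃      
  ┃  3        0       0       0       ┃      
  ┃  4        0       0       0       ┃      
  ┃  5        0       0       0       ┃      
  ┃  6        0       0       0       ┃      
  ┃  7        0     161       0       ┃      
  ┗━━━━━━━━━━━━━━━━━━━━━━━━━━━━━━━━━━━┛      
     ┃                   ┃                   
     ┃                   ┃                   
     ┃                   ┃                   
     ┃                   ┃                   
     ┃                   ┃                   
     ┃                   ┃                   
     ┗━━━━━━━━━━━━━━━━━━━┛                   
                                             
                                             


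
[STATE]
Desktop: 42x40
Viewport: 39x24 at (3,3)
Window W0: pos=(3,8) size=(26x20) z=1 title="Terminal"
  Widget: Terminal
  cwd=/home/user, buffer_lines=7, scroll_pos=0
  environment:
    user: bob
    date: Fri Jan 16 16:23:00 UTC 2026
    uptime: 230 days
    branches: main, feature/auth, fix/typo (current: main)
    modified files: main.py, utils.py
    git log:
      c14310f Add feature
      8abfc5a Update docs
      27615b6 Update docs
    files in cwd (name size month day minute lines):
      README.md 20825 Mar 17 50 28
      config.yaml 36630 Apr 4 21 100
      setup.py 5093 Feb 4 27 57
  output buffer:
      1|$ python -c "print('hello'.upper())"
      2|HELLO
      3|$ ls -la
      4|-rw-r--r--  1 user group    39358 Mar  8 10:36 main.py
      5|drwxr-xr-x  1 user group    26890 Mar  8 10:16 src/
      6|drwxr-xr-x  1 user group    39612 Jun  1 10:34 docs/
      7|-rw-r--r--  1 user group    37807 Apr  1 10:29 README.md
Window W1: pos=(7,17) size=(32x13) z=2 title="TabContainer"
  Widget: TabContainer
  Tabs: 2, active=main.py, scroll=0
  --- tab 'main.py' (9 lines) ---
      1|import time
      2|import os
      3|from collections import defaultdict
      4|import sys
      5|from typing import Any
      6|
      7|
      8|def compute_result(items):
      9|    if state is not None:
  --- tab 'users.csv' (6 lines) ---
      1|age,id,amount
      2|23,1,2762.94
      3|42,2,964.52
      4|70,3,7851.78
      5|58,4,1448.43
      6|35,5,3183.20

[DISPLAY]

                                       
                                       
                                       
                                       
                                       
┏━━━━━━━━━━━━━━━━━━━━━━━━┓             
┃ Terminal               ┃             
┠────────────────────────┨             
┃$ python -c "print('hell┃             
┃HELLO                   ┃             
┃$ ls -la                ┃             
┃-rw-r--r--  1 user group┃             
┃drwxr-xr-x  1 user group┃             
┃drwxr-xr-x  1 user group┃             
┃-rw┏━━━━━━━━━━━━━━━━━━━━━━━━━━━━━━┓   
┃$ █┃ TabContainer                 ┃   
┃   ┠──────────────────────────────┨   
┃   ┃[main.py]│ users.csv          ┃   
┃   ┃──────────────────────────────┃   
┃   ┃import time                   ┃   
┃   ┃import os                     ┃   
┃   ┃from collections import defaul┃   
┃   ┃import sys                    ┃   
┃   ┃from typing import Any        ┃   


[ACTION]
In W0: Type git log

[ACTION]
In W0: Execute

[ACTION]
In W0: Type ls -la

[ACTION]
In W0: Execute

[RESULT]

                                       
                                       
                                       
                                       
                                       
┏━━━━━━━━━━━━━━━━━━━━━━━━┓             
┃ Terminal               ┃             
┠────────────────────────┨             
┃$ python -c "print('hell┃             
┃HELLO                   ┃             
┃$ ls -la                ┃             
┃-rw-r--r--  1 user group┃             
┃drwxr-xr-x  1 user group┃             
┃drwxr-xr-x  1 user group┃             
┃-rw┏━━━━━━━━━━━━━━━━━━━━━━━━━━━━━━┓   
┃$ g┃ TabContainer                 ┃   
┃c14┠──────────────────────────────┨   
┃8ab┃[main.py]│ users.csv          ┃   
┃276┃──────────────────────────────┃   
┃$ l┃import time                   ┃   
┃-rw┃import os                     ┃   
┃-rw┃from collections import defaul┃   
┃-rw┃import sys                    ┃   
┃$ █┃from typing import Any        ┃   


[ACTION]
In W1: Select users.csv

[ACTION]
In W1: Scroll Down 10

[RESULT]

                                       
                                       
                                       
                                       
                                       
┏━━━━━━━━━━━━━━━━━━━━━━━━┓             
┃ Terminal               ┃             
┠────────────────────────┨             
┃$ python -c "print('hell┃             
┃HELLO                   ┃             
┃$ ls -la                ┃             
┃-rw-r--r--  1 user group┃             
┃drwxr-xr-x  1 user group┃             
┃drwxr-xr-x  1 user group┃             
┃-rw┏━━━━━━━━━━━━━━━━━━━━━━━━━━━━━━┓   
┃$ g┃ TabContainer                 ┃   
┃c14┠──────────────────────────────┨   
┃8ab┃ main.py │[users.csv]         ┃   
┃276┃──────────────────────────────┃   
┃$ l┃35,5,3183.20                  ┃   
┃-rw┃                              ┃   
┃-rw┃                              ┃   
┃-rw┃                              ┃   
┃$ █┃                              ┃   
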